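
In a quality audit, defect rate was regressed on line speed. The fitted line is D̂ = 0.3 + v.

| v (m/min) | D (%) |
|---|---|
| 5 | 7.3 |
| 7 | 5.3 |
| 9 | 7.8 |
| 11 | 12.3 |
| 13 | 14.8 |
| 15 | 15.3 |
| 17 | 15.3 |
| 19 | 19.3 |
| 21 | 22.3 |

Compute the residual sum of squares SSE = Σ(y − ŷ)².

v=5: D̂ = 0.3 + 5 = 5.3; e = 7.3 − 5.3 = 2
v=7: D̂ = 0.3 + 7 = 7.3; e = 5.3 − 7.3 = -2
v=9: D̂ = 0.3 + 9 = 9.3; e = 7.8 − 9.3 = -1.5
v=11: D̂ = 0.3 + 11 = 11.3; e = 12.3 − 11.3 = 1
v=13: D̂ = 0.3 + 13 = 13.3; e = 14.8 − 13.3 = 1.5
v=15: D̂ = 0.3 + 15 = 15.3; e = 15.3 − 15.3 = 0
v=17: D̂ = 0.3 + 17 = 17.3; e = 15.3 − 17.3 = -2
v=19: D̂ = 0.3 + 19 = 19.3; e = 19.3 − 19.3 = 0
v=21: D̂ = 0.3 + 21 = 21.3; e = 22.3 − 21.3 = 1
SSE = 4 + 4 + 2.25 + 1 + 2.25 + 0 + 4 + 0 + 1 = 18.5

SSE = 18.5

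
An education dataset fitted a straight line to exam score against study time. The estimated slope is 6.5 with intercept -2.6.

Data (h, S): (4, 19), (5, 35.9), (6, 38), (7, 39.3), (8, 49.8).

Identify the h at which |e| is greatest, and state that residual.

h = 5, e = 6

h=4: Ŝ = -2.6 + 6.5·4 = 23.4; e = 19 − 23.4 = -4.4
h=5: Ŝ = -2.6 + 6.5·5 = 29.9; e = 35.9 − 29.9 = 6
h=6: Ŝ = -2.6 + 6.5·6 = 36.4; e = 38 − 36.4 = 1.6
h=7: Ŝ = -2.6 + 6.5·7 = 42.9; e = 39.3 − 42.9 = -3.6
h=8: Ŝ = -2.6 + 6.5·8 = 49.4; e = 49.8 − 49.4 = 0.4
Largest |e| is 6 at h = 5, residual 6.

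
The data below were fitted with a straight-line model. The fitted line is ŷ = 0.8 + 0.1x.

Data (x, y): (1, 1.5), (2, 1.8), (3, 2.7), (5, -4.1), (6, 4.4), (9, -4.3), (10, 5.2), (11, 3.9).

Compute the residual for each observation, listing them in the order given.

x=1: ŷ = 0.8 + 0.1·1 = 0.9; r = 1.5 − 0.9 = 0.6
x=2: ŷ = 0.8 + 0.1·2 = 1; r = 1.8 − 1 = 0.8
x=3: ŷ = 0.8 + 0.1·3 = 1.1; r = 2.7 − 1.1 = 1.6
x=5: ŷ = 0.8 + 0.1·5 = 1.3; r = -4.1 − 1.3 = -5.4
x=6: ŷ = 0.8 + 0.1·6 = 1.4; r = 4.4 − 1.4 = 3
x=9: ŷ = 0.8 + 0.1·9 = 1.7; r = -4.3 − 1.7 = -6
x=10: ŷ = 0.8 + 0.1·10 = 1.8; r = 5.2 − 1.8 = 3.4
x=11: ŷ = 0.8 + 0.1·11 = 1.9; r = 3.9 − 1.9 = 2

0.6, 0.8, 1.6, -5.4, 3, -6, 3.4, 2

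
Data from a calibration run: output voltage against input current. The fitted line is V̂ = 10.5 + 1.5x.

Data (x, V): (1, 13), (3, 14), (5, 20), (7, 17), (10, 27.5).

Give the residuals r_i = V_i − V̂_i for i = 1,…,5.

1, -1, 2, -4, 2

x=1: V̂ = 10.5 + 1.5·1 = 12; r = 13 − 12 = 1
x=3: V̂ = 10.5 + 1.5·3 = 15; r = 14 − 15 = -1
x=5: V̂ = 10.5 + 1.5·5 = 18; r = 20 − 18 = 2
x=7: V̂ = 10.5 + 1.5·7 = 21; r = 17 − 21 = -4
x=10: V̂ = 10.5 + 1.5·10 = 25.5; r = 27.5 − 25.5 = 2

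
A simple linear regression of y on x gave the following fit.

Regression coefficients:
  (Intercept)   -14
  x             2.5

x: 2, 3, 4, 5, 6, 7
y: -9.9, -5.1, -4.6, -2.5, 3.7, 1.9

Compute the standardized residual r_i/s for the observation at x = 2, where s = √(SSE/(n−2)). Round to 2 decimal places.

-0.48

x=2: ŷ = -14 + 2.5·2 = -9; r = -9.9 − (-9) = -0.9
x=3: ŷ = -14 + 2.5·3 = -6.5; r = -5.1 − (-6.5) = 1.4
x=4: ŷ = -14 + 2.5·4 = -4; r = -4.6 − (-4) = -0.6
x=5: ŷ = -14 + 2.5·5 = -1.5; r = -2.5 − (-1.5) = -1
x=6: ŷ = -14 + 2.5·6 = 1; r = 3.7 − 1 = 2.7
x=7: ŷ = -14 + 2.5·7 = 3.5; r = 1.9 − 3.5 = -1.6
SSE = 0.81 + 1.96 + 0.36 + 1 + 7.29 + 2.56 = 13.98
s = √(13.98/4) = 1.86949
r/s = -0.9 / 1.86949 = -0.48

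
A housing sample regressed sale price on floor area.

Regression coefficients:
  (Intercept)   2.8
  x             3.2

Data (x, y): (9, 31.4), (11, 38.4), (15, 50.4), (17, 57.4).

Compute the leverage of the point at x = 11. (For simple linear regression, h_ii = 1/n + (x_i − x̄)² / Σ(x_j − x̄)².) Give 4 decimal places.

h = 0.3500

x̄ = (9 + 11 + 15 + 17)/4 = 13
Σ(x − x̄)² = 16 + 4 + 4 + 16 = 40
h = 1/4 + (-2)²/40 = 0.25 + 0.1 = 0.3500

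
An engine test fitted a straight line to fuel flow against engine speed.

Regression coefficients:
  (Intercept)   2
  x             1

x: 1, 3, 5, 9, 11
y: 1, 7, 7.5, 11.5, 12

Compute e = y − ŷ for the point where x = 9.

e = 0.5

ŷ = 2 + 9 = 11
e = 11.5 − 11 = 0.5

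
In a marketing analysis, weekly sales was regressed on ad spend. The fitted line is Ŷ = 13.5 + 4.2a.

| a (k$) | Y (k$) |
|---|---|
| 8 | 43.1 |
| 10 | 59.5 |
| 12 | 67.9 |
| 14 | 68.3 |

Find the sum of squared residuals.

a=8: Ŷ = 13.5 + 4.2·8 = 47.1; e = 43.1 − 47.1 = -4
a=10: Ŷ = 13.5 + 4.2·10 = 55.5; e = 59.5 − 55.5 = 4
a=12: Ŷ = 13.5 + 4.2·12 = 63.9; e = 67.9 − 63.9 = 4
a=14: Ŷ = 13.5 + 4.2·14 = 72.3; e = 68.3 − 72.3 = -4
SSE = 16 + 16 + 16 + 16 = 64

SSE = 64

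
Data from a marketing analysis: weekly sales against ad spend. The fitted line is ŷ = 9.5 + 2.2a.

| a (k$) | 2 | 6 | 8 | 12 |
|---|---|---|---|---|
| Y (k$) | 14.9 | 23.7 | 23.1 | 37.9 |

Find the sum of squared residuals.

a=2: ŷ = 9.5 + 2.2·2 = 13.9; r = 14.9 − 13.9 = 1
a=6: ŷ = 9.5 + 2.2·6 = 22.7; r = 23.7 − 22.7 = 1
a=8: ŷ = 9.5 + 2.2·8 = 27.1; r = 23.1 − 27.1 = -4
a=12: ŷ = 9.5 + 2.2·12 = 35.9; r = 37.9 − 35.9 = 2
SSE = 1 + 1 + 16 + 4 = 22

SSE = 22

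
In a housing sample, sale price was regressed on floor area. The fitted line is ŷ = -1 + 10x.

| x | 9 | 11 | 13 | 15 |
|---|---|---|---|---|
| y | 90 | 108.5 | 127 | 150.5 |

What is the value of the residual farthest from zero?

r = -2

x=9: ŷ = -1 + 10·9 = 89; r = 90 − 89 = 1
x=11: ŷ = -1 + 10·11 = 109; r = 108.5 − 109 = -0.5
x=13: ŷ = -1 + 10·13 = 129; r = 127 − 129 = -2
x=15: ŷ = -1 + 10·15 = 149; r = 150.5 − 149 = 1.5
Largest |r| is 2 at x = 13, residual -2.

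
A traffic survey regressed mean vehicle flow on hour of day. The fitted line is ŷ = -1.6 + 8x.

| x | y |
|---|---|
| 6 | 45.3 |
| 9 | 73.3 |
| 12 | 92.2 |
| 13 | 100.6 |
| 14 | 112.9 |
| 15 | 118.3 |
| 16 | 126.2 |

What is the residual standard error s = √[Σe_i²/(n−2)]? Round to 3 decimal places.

x=6: ŷ = -1.6 + 8·6 = 46.4; e = 45.3 − 46.4 = -1.1
x=9: ŷ = -1.6 + 8·9 = 70.4; e = 73.3 − 70.4 = 2.9
x=12: ŷ = -1.6 + 8·12 = 94.4; e = 92.2 − 94.4 = -2.2
x=13: ŷ = -1.6 + 8·13 = 102.4; e = 100.6 − 102.4 = -1.8
x=14: ŷ = -1.6 + 8·14 = 110.4; e = 112.9 − 110.4 = 2.5
x=15: ŷ = -1.6 + 8·15 = 118.4; e = 118.3 − 118.4 = -0.1
x=16: ŷ = -1.6 + 8·16 = 126.4; e = 126.2 − 126.4 = -0.2
SSE = 1.21 + 8.41 + 4.84 + 3.24 + 6.25 + 0.01 + 0.04 = 24
s = √(24/5) = √4.8 ≈ 2.191

s = 2.191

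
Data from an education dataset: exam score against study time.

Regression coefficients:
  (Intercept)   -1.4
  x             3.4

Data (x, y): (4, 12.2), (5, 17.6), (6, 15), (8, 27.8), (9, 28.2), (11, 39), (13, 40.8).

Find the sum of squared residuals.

x=4: ŷ = -1.4 + 3.4·4 = 12.2; r = 12.2 − 12.2 = 0
x=5: ŷ = -1.4 + 3.4·5 = 15.6; r = 17.6 − 15.6 = 2
x=6: ŷ = -1.4 + 3.4·6 = 19; r = 15 − 19 = -4
x=8: ŷ = -1.4 + 3.4·8 = 25.8; r = 27.8 − 25.8 = 2
x=9: ŷ = -1.4 + 3.4·9 = 29.2; r = 28.2 − 29.2 = -1
x=11: ŷ = -1.4 + 3.4·11 = 36; r = 39 − 36 = 3
x=13: ŷ = -1.4 + 3.4·13 = 42.8; r = 40.8 − 42.8 = -2
SSE = 0 + 4 + 16 + 4 + 1 + 9 + 4 = 38

SSE = 38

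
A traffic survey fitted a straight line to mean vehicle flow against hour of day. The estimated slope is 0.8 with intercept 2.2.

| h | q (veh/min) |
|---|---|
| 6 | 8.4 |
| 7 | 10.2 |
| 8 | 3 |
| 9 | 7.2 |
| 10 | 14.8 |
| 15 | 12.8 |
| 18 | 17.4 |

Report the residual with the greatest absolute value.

h=6: ŷ = 2.2 + 0.8·6 = 7; e = 8.4 − 7 = 1.4
h=7: ŷ = 2.2 + 0.8·7 = 7.8; e = 10.2 − 7.8 = 2.4
h=8: ŷ = 2.2 + 0.8·8 = 8.6; e = 3 − 8.6 = -5.6
h=9: ŷ = 2.2 + 0.8·9 = 9.4; e = 7.2 − 9.4 = -2.2
h=10: ŷ = 2.2 + 0.8·10 = 10.2; e = 14.8 − 10.2 = 4.6
h=15: ŷ = 2.2 + 0.8·15 = 14.2; e = 12.8 − 14.2 = -1.4
h=18: ŷ = 2.2 + 0.8·18 = 16.6; e = 17.4 − 16.6 = 0.8
Largest |e| is 5.6 at h = 8, residual -5.6.

e = -5.6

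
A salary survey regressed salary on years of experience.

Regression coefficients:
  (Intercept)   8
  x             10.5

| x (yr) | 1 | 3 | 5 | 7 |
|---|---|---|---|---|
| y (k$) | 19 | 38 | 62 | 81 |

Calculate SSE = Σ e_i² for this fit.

x=1: ŷ = 8 + 10.5·1 = 18.5; e = 19 − 18.5 = 0.5
x=3: ŷ = 8 + 10.5·3 = 39.5; e = 38 − 39.5 = -1.5
x=5: ŷ = 8 + 10.5·5 = 60.5; e = 62 − 60.5 = 1.5
x=7: ŷ = 8 + 10.5·7 = 81.5; e = 81 − 81.5 = -0.5
SSE = 0.25 + 2.25 + 2.25 + 0.25 = 5

SSE = 5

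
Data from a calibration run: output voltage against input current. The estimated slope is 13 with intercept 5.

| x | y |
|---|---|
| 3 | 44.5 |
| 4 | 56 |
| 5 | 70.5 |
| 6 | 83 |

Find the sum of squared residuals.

x=3: ŷ = 5 + 13·3 = 44; r = 44.5 − 44 = 0.5
x=4: ŷ = 5 + 13·4 = 57; r = 56 − 57 = -1
x=5: ŷ = 5 + 13·5 = 70; r = 70.5 − 70 = 0.5
x=6: ŷ = 5 + 13·6 = 83; r = 83 − 83 = 0
SSE = 0.25 + 1 + 0.25 + 0 = 1.5

SSE = 1.5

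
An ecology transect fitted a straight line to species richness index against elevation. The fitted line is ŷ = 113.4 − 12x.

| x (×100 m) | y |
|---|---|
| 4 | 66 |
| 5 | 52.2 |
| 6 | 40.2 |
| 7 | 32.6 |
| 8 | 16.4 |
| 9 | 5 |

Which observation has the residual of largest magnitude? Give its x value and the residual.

x = 7, e = 3.2

x=4: ŷ = 113.4 − 12·4 = 65.4; e = 66 − 65.4 = 0.6
x=5: ŷ = 113.4 − 12·5 = 53.4; e = 52.2 − 53.4 = -1.2
x=6: ŷ = 113.4 − 12·6 = 41.4; e = 40.2 − 41.4 = -1.2
x=7: ŷ = 113.4 − 12·7 = 29.4; e = 32.6 − 29.4 = 3.2
x=8: ŷ = 113.4 − 12·8 = 17.4; e = 16.4 − 17.4 = -1
x=9: ŷ = 113.4 − 12·9 = 5.4; e = 5 − 5.4 = -0.4
Largest |e| is 3.2 at x = 7, residual 3.2.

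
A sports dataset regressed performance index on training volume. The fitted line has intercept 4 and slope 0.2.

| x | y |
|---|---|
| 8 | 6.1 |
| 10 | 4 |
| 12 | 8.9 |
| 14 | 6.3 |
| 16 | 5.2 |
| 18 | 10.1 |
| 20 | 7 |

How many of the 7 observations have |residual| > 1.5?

4

x=8: ŷ = 4 + 0.2·8 = 5.6; e = 6.1 − 5.6 = 0.5
x=10: ŷ = 4 + 0.2·10 = 6; e = 4 − 6 = -2
x=12: ŷ = 4 + 0.2·12 = 6.4; e = 8.9 − 6.4 = 2.5
x=14: ŷ = 4 + 0.2·14 = 6.8; e = 6.3 − 6.8 = -0.5
x=16: ŷ = 4 + 0.2·16 = 7.2; e = 5.2 − 7.2 = -2
x=18: ŷ = 4 + 0.2·18 = 7.6; e = 10.1 − 7.6 = 2.5
x=20: ŷ = 4 + 0.2·20 = 8; e = 7 − 8 = -1
|e| > 1.5: x=10 (|e|=2), x=12 (|e|=2.5), x=16 (|e|=2), x=18 (|e|=2.5) → 4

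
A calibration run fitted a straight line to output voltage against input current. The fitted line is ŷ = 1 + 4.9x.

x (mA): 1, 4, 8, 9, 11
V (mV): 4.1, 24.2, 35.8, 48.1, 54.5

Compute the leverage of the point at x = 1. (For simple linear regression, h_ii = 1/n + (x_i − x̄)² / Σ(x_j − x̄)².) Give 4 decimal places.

h = 0.6810

x̄ = (1 + 4 + 8 + 9 + 11)/5 = 6.6
Σ(x − x̄)² = 31.36 + 6.76 + 1.96 + 5.76 + 19.36 = 65.2
h = 1/5 + (-5.6)²/65.2 = 0.2 + 0.480982 = 0.6810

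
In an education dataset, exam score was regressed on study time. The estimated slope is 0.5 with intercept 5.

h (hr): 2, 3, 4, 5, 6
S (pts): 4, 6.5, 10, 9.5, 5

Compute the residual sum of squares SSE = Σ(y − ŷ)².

h=2: Ŝ = 5 + 0.5·2 = 6; r = 4 − 6 = -2
h=3: Ŝ = 5 + 0.5·3 = 6.5; r = 6.5 − 6.5 = 0
h=4: Ŝ = 5 + 0.5·4 = 7; r = 10 − 7 = 3
h=5: Ŝ = 5 + 0.5·5 = 7.5; r = 9.5 − 7.5 = 2
h=6: Ŝ = 5 + 0.5·6 = 8; r = 5 − 8 = -3
SSE = 4 + 0 + 9 + 4 + 9 = 26

SSE = 26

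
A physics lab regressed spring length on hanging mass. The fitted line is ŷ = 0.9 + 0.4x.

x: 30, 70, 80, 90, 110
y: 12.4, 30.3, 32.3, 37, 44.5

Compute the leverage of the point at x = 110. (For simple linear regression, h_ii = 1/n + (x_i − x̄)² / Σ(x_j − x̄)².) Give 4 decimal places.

h = 0.5284

x̄ = (30 + 70 + 80 + 90 + 110)/5 = 76
Σ(x − x̄)² = 2116 + 36 + 16 + 196 + 1156 = 3520
h = 1/5 + (34)²/3520 = 0.2 + 0.328409 = 0.5284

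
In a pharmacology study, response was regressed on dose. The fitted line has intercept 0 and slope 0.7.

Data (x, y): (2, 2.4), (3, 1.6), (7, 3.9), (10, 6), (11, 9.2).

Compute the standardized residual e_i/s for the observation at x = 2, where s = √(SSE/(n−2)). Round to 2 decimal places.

x=2: ŷ = 0.7·2 = 1.4; e = 2.4 − 1.4 = 1
x=3: ŷ = 0.7·3 = 2.1; e = 1.6 − 2.1 = -0.5
x=7: ŷ = 0.7·7 = 4.9; e = 3.9 − 4.9 = -1
x=10: ŷ = 0.7·10 = 7; e = 6 − 7 = -1
x=11: ŷ = 0.7·11 = 7.7; e = 9.2 − 7.7 = 1.5
SSE = 1 + 0.25 + 1 + 1 + 2.25 = 5.5
s = √(5.5/3) = 1.35401
e/s = 1 / 1.35401 = 0.74

0.74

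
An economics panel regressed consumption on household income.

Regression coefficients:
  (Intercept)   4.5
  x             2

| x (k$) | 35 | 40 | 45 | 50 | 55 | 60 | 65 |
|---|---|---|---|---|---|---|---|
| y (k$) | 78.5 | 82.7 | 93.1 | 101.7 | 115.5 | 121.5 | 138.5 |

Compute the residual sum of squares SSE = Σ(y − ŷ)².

SSE = 55.04

x=35: ŷ = 4.5 + 2·35 = 74.5; e = 78.5 − 74.5 = 4
x=40: ŷ = 4.5 + 2·40 = 84.5; e = 82.7 − 84.5 = -1.8
x=45: ŷ = 4.5 + 2·45 = 94.5; e = 93.1 − 94.5 = -1.4
x=50: ŷ = 4.5 + 2·50 = 104.5; e = 101.7 − 104.5 = -2.8
x=55: ŷ = 4.5 + 2·55 = 114.5; e = 115.5 − 114.5 = 1
x=60: ŷ = 4.5 + 2·60 = 124.5; e = 121.5 − 124.5 = -3
x=65: ŷ = 4.5 + 2·65 = 134.5; e = 138.5 − 134.5 = 4
SSE = 16 + 3.24 + 1.96 + 7.84 + 1 + 9 + 16 = 55.04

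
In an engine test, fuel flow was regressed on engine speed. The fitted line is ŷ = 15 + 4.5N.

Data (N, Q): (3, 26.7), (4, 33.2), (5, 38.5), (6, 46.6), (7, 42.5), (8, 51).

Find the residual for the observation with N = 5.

r = 1

ŷ = 15 + 4.5·5 = 37.5
r = 38.5 − 37.5 = 1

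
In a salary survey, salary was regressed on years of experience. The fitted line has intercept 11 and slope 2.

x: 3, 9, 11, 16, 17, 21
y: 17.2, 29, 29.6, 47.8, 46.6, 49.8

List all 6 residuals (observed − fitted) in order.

0.2, 0, -3.4, 4.8, 1.6, -3.2

x=3: ŷ = 11 + 2·3 = 17; r = 17.2 − 17 = 0.2
x=9: ŷ = 11 + 2·9 = 29; r = 29 − 29 = 0
x=11: ŷ = 11 + 2·11 = 33; r = 29.6 − 33 = -3.4
x=16: ŷ = 11 + 2·16 = 43; r = 47.8 − 43 = 4.8
x=17: ŷ = 11 + 2·17 = 45; r = 46.6 − 45 = 1.6
x=21: ŷ = 11 + 2·21 = 53; r = 49.8 − 53 = -3.2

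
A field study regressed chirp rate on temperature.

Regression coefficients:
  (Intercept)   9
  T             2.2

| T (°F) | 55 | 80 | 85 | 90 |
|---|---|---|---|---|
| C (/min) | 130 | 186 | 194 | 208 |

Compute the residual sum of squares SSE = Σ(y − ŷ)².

T=55: ŷ = 9 + 2.2·55 = 130; e = 130 − 130 = 0
T=80: ŷ = 9 + 2.2·80 = 185; e = 186 − 185 = 1
T=85: ŷ = 9 + 2.2·85 = 196; e = 194 − 196 = -2
T=90: ŷ = 9 + 2.2·90 = 207; e = 208 − 207 = 1
SSE = 0 + 1 + 4 + 1 = 6

SSE = 6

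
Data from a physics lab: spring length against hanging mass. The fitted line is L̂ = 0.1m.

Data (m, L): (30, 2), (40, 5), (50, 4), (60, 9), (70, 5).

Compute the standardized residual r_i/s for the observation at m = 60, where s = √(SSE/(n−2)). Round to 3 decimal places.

1.299

m=30: L̂ = 0.1·30 = 3; r = 2 − 3 = -1
m=40: L̂ = 0.1·40 = 4; r = 5 − 4 = 1
m=50: L̂ = 0.1·50 = 5; r = 4 − 5 = -1
m=60: L̂ = 0.1·60 = 6; r = 9 − 6 = 3
m=70: L̂ = 0.1·70 = 7; r = 5 − 7 = -2
SSE = 1 + 1 + 1 + 9 + 4 = 16
s = √(16/3) = 2.3094
r/s = 3 / 2.3094 = 1.299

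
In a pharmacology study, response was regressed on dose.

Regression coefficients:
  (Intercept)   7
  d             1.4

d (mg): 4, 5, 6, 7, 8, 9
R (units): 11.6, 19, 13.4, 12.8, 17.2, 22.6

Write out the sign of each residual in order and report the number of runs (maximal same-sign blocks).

d=4: R̂ = 7 + 1.4·4 = 12.6; e = 11.6 − 12.6 = -1
d=5: R̂ = 7 + 1.4·5 = 14; e = 19 − 14 = 5
d=6: R̂ = 7 + 1.4·6 = 15.4; e = 13.4 − 15.4 = -2
d=7: R̂ = 7 + 1.4·7 = 16.8; e = 12.8 − 16.8 = -4
d=8: R̂ = 7 + 1.4·8 = 18.2; e = 17.2 − 18.2 = -1
d=9: R̂ = 7 + 1.4·9 = 19.6; e = 22.6 − 19.6 = 3
Signs: − + − − − +
Runs: −×1, +×1, −×3, +×1 → 4

4 runs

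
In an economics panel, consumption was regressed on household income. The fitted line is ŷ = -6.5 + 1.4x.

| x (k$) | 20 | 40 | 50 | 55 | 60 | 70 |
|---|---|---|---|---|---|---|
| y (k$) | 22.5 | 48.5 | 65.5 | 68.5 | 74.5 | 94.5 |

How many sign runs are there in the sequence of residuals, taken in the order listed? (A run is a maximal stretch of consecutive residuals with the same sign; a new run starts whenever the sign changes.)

x=20: ŷ = -6.5 + 1.4·20 = 21.5; r = 22.5 − 21.5 = 1
x=40: ŷ = -6.5 + 1.4·40 = 49.5; r = 48.5 − 49.5 = -1
x=50: ŷ = -6.5 + 1.4·50 = 63.5; r = 65.5 − 63.5 = 2
x=55: ŷ = -6.5 + 1.4·55 = 70.5; r = 68.5 − 70.5 = -2
x=60: ŷ = -6.5 + 1.4·60 = 77.5; r = 74.5 − 77.5 = -3
x=70: ŷ = -6.5 + 1.4·70 = 91.5; r = 94.5 − 91.5 = 3
Signs: + − + − − +
Runs: +×1, −×1, +×1, −×2, +×1 → 5

5 runs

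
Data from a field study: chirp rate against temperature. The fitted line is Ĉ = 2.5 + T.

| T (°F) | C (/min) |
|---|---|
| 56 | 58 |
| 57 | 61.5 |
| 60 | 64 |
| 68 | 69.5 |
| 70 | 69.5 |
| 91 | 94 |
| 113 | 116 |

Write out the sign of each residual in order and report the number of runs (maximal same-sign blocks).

T=56: Ĉ = 2.5 + 56 = 58.5; r = 58 − 58.5 = -0.5
T=57: Ĉ = 2.5 + 57 = 59.5; r = 61.5 − 59.5 = 2
T=60: Ĉ = 2.5 + 60 = 62.5; r = 64 − 62.5 = 1.5
T=68: Ĉ = 2.5 + 68 = 70.5; r = 69.5 − 70.5 = -1
T=70: Ĉ = 2.5 + 70 = 72.5; r = 69.5 − 72.5 = -3
T=91: Ĉ = 2.5 + 91 = 93.5; r = 94 − 93.5 = 0.5
T=113: Ĉ = 2.5 + 113 = 115.5; r = 116 − 115.5 = 0.5
Signs: − + + − − + +
Runs: −×1, +×2, −×2, +×2 → 4

4 runs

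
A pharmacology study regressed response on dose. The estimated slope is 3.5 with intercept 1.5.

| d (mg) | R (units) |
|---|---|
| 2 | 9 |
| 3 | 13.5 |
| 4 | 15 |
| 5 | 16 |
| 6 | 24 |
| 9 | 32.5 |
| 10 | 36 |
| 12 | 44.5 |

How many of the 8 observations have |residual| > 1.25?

3

d=2: R̂ = 1.5 + 3.5·2 = 8.5; e = 9 − 8.5 = 0.5
d=3: R̂ = 1.5 + 3.5·3 = 12; e = 13.5 − 12 = 1.5
d=4: R̂ = 1.5 + 3.5·4 = 15.5; e = 15 − 15.5 = -0.5
d=5: R̂ = 1.5 + 3.5·5 = 19; e = 16 − 19 = -3
d=6: R̂ = 1.5 + 3.5·6 = 22.5; e = 24 − 22.5 = 1.5
d=9: R̂ = 1.5 + 3.5·9 = 33; e = 32.5 − 33 = -0.5
d=10: R̂ = 1.5 + 3.5·10 = 36.5; e = 36 − 36.5 = -0.5
d=12: R̂ = 1.5 + 3.5·12 = 43.5; e = 44.5 − 43.5 = 1
|e| > 1.25: d=3 (|e|=1.5), d=5 (|e|=3), d=6 (|e|=1.5) → 3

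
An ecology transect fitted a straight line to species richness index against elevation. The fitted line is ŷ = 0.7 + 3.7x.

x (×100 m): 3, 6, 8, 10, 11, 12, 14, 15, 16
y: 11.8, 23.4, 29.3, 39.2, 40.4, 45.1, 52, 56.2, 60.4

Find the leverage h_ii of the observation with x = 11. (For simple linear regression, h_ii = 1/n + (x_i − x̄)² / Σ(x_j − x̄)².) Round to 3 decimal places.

h = 0.112

x̄ = (3 + 6 + 8 + 10 + 11 + 12 + 14 + 15 + 16)/9 = 10.5556
Σ(x − x̄)² = 57.0864 + 20.7531 + 6.53086 + 0.308642 + 0.197531 + 2.08642 + 11.8642 + 19.7531 + 29.642 = 148.222
h = 1/9 + (0.444444)²/148.222 = 0.111111 + 0.00133267 = 0.112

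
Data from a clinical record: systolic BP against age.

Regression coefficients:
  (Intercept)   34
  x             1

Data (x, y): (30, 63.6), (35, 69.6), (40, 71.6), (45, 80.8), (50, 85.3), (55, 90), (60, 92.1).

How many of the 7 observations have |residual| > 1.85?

x=30: ŷ = 34 + 30 = 64; e = 63.6 − 64 = -0.4
x=35: ŷ = 34 + 35 = 69; e = 69.6 − 69 = 0.6
x=40: ŷ = 34 + 40 = 74; e = 71.6 − 74 = -2.4
x=45: ŷ = 34 + 45 = 79; e = 80.8 − 79 = 1.8
x=50: ŷ = 34 + 50 = 84; e = 85.3 − 84 = 1.3
x=55: ŷ = 34 + 55 = 89; e = 90 − 89 = 1
x=60: ŷ = 34 + 60 = 94; e = 92.1 − 94 = -1.9
|e| > 1.85: x=40 (|e|=2.4), x=60 (|e|=1.9) → 2

2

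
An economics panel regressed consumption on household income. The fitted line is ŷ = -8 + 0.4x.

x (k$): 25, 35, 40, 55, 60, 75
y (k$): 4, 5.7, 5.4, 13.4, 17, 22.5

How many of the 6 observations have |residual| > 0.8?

x=25: ŷ = -8 + 0.4·25 = 2; r = 4 − 2 = 2
x=35: ŷ = -8 + 0.4·35 = 6; r = 5.7 − 6 = -0.3
x=40: ŷ = -8 + 0.4·40 = 8; r = 5.4 − 8 = -2.6
x=55: ŷ = -8 + 0.4·55 = 14; r = 13.4 − 14 = -0.6
x=60: ŷ = -8 + 0.4·60 = 16; r = 17 − 16 = 1
x=75: ŷ = -8 + 0.4·75 = 22; r = 22.5 − 22 = 0.5
|r| > 0.8: x=25 (|r|=2), x=40 (|r|=2.6), x=60 (|r|=1) → 3

3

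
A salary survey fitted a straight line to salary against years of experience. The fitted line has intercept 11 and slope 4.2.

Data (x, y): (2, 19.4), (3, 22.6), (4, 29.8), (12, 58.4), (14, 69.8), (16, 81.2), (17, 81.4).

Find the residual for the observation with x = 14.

r = 0

ŷ = 11 + 4.2·14 = 69.8
r = 69.8 − 69.8 = 0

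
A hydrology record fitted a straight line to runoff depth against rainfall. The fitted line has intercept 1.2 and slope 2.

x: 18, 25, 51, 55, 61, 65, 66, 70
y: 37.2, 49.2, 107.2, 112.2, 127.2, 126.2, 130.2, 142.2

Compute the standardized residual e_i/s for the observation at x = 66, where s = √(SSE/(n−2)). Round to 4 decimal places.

-0.8660

x=18: ŷ = 1.2 + 2·18 = 37.2; e = 37.2 − 37.2 = 0
x=25: ŷ = 1.2 + 2·25 = 51.2; e = 49.2 − 51.2 = -2
x=51: ŷ = 1.2 + 2·51 = 103.2; e = 107.2 − 103.2 = 4
x=55: ŷ = 1.2 + 2·55 = 111.2; e = 112.2 − 111.2 = 1
x=61: ŷ = 1.2 + 2·61 = 123.2; e = 127.2 − 123.2 = 4
x=65: ŷ = 1.2 + 2·65 = 131.2; e = 126.2 − 131.2 = -5
x=66: ŷ = 1.2 + 2·66 = 133.2; e = 130.2 − 133.2 = -3
x=70: ŷ = 1.2 + 2·70 = 141.2; e = 142.2 − 141.2 = 1
SSE = 0 + 4 + 16 + 1 + 16 + 25 + 9 + 1 = 72
s = √(72/6) = 3.4641
e/s = -3 / 3.4641 = -0.8660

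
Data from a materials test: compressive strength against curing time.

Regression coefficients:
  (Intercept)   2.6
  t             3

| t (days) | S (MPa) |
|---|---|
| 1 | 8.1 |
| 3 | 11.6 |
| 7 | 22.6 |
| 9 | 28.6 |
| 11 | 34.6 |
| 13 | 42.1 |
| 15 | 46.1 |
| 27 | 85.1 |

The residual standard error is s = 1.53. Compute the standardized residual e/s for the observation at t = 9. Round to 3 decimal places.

-0.654

Ŝ = 2.6 + 3·9 = 29.6
e = 28.6 − 29.6 = -1
e/s = -1 / 1.53 = -0.654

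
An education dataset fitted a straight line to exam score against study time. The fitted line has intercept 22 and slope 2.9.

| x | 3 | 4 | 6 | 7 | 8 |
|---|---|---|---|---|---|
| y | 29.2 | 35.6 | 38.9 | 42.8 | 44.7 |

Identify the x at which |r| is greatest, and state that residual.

x=3: ŷ = 22 + 2.9·3 = 30.7; r = 29.2 − 30.7 = -1.5
x=4: ŷ = 22 + 2.9·4 = 33.6; r = 35.6 − 33.6 = 2
x=6: ŷ = 22 + 2.9·6 = 39.4; r = 38.9 − 39.4 = -0.5
x=7: ŷ = 22 + 2.9·7 = 42.3; r = 42.8 − 42.3 = 0.5
x=8: ŷ = 22 + 2.9·8 = 45.2; r = 44.7 − 45.2 = -0.5
Largest |r| is 2 at x = 4, residual 2.

x = 4, r = 2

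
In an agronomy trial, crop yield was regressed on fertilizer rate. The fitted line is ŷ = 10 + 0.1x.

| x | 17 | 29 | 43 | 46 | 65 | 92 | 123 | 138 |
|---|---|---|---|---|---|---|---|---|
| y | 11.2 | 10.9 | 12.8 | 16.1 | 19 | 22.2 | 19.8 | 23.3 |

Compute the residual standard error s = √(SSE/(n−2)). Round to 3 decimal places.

x=17: ŷ = 10 + 0.1·17 = 11.7; e = 11.2 − 11.7 = -0.5
x=29: ŷ = 10 + 0.1·29 = 12.9; e = 10.9 − 12.9 = -2
x=43: ŷ = 10 + 0.1·43 = 14.3; e = 12.8 − 14.3 = -1.5
x=46: ŷ = 10 + 0.1·46 = 14.6; e = 16.1 − 14.6 = 1.5
x=65: ŷ = 10 + 0.1·65 = 16.5; e = 19 − 16.5 = 2.5
x=92: ŷ = 10 + 0.1·92 = 19.2; e = 22.2 − 19.2 = 3
x=123: ŷ = 10 + 0.1·123 = 22.3; e = 19.8 − 22.3 = -2.5
x=138: ŷ = 10 + 0.1·138 = 23.8; e = 23.3 − 23.8 = -0.5
SSE = 0.25 + 4 + 2.25 + 2.25 + 6.25 + 9 + 6.25 + 0.25 = 30.5
s = √(30.5/6) = √5.08333 ≈ 2.255

s = 2.255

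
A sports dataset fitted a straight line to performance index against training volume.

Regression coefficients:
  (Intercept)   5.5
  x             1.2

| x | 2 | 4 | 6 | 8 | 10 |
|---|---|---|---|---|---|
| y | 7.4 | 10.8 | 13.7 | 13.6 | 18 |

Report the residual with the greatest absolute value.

x=2: ŷ = 5.5 + 1.2·2 = 7.9; e = 7.4 − 7.9 = -0.5
x=4: ŷ = 5.5 + 1.2·4 = 10.3; e = 10.8 − 10.3 = 0.5
x=6: ŷ = 5.5 + 1.2·6 = 12.7; e = 13.7 − 12.7 = 1
x=8: ŷ = 5.5 + 1.2·8 = 15.1; e = 13.6 − 15.1 = -1.5
x=10: ŷ = 5.5 + 1.2·10 = 17.5; e = 18 − 17.5 = 0.5
Largest |e| is 1.5 at x = 8, residual -1.5.

e = -1.5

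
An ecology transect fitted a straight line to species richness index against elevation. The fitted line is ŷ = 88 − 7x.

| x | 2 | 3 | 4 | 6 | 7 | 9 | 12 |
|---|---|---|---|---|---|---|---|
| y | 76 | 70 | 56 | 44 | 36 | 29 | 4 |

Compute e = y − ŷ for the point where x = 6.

e = -2

ŷ = 88 − 7·6 = 46
e = 44 − 46 = -2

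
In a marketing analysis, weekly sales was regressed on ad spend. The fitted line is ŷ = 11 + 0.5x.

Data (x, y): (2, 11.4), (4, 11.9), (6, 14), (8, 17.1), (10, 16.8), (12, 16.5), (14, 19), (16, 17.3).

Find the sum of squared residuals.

x=2: ŷ = 11 + 0.5·2 = 12; r = 11.4 − 12 = -0.6
x=4: ŷ = 11 + 0.5·4 = 13; r = 11.9 − 13 = -1.1
x=6: ŷ = 11 + 0.5·6 = 14; r = 14 − 14 = 0
x=8: ŷ = 11 + 0.5·8 = 15; r = 17.1 − 15 = 2.1
x=10: ŷ = 11 + 0.5·10 = 16; r = 16.8 − 16 = 0.8
x=12: ŷ = 11 + 0.5·12 = 17; r = 16.5 − 17 = -0.5
x=14: ŷ = 11 + 0.5·14 = 18; r = 19 − 18 = 1
x=16: ŷ = 11 + 0.5·16 = 19; r = 17.3 − 19 = -1.7
SSE = 0.36 + 1.21 + 0 + 4.41 + 0.64 + 0.25 + 1 + 2.89 = 10.76

SSE = 10.76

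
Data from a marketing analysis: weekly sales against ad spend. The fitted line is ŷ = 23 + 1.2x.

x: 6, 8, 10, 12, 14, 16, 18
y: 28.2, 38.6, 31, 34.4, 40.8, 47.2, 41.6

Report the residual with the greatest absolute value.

e = 6

x=6: ŷ = 23 + 1.2·6 = 30.2; e = 28.2 − 30.2 = -2
x=8: ŷ = 23 + 1.2·8 = 32.6; e = 38.6 − 32.6 = 6
x=10: ŷ = 23 + 1.2·10 = 35; e = 31 − 35 = -4
x=12: ŷ = 23 + 1.2·12 = 37.4; e = 34.4 − 37.4 = -3
x=14: ŷ = 23 + 1.2·14 = 39.8; e = 40.8 − 39.8 = 1
x=16: ŷ = 23 + 1.2·16 = 42.2; e = 47.2 − 42.2 = 5
x=18: ŷ = 23 + 1.2·18 = 44.6; e = 41.6 − 44.6 = -3
Largest |e| is 6 at x = 8, residual 6.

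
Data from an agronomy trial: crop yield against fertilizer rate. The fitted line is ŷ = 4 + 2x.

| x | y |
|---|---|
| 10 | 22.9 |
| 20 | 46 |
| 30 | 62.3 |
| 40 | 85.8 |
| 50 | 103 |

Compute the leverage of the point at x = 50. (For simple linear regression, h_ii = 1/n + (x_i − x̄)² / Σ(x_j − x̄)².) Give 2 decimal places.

x̄ = (10 + 20 + 30 + 40 + 50)/5 = 30
Σ(x − x̄)² = 400 + 100 + 0 + 100 + 400 = 1000
h = 1/5 + (20)²/1000 = 0.2 + 0.4 = 0.60

h = 0.60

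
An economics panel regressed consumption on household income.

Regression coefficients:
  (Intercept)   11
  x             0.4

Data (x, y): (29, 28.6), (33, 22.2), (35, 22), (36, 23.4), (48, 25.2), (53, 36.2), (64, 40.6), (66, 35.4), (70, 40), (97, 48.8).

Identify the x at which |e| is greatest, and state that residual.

x=29: ŷ = 11 + 0.4·29 = 22.6; e = 28.6 − 22.6 = 6
x=33: ŷ = 11 + 0.4·33 = 24.2; e = 22.2 − 24.2 = -2
x=35: ŷ = 11 + 0.4·35 = 25; e = 22 − 25 = -3
x=36: ŷ = 11 + 0.4·36 = 25.4; e = 23.4 − 25.4 = -2
x=48: ŷ = 11 + 0.4·48 = 30.2; e = 25.2 − 30.2 = -5
x=53: ŷ = 11 + 0.4·53 = 32.2; e = 36.2 − 32.2 = 4
x=64: ŷ = 11 + 0.4·64 = 36.6; e = 40.6 − 36.6 = 4
x=66: ŷ = 11 + 0.4·66 = 37.4; e = 35.4 − 37.4 = -2
x=70: ŷ = 11 + 0.4·70 = 39; e = 40 − 39 = 1
x=97: ŷ = 11 + 0.4·97 = 49.8; e = 48.8 − 49.8 = -1
Largest |e| is 6 at x = 29, residual 6.

x = 29, e = 6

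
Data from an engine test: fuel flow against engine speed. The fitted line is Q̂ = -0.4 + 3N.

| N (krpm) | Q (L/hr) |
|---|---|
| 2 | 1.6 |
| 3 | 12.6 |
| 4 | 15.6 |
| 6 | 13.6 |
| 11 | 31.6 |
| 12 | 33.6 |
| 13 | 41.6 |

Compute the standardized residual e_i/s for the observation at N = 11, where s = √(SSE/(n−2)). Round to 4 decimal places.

-0.2532

N=2: Q̂ = -0.4 + 3·2 = 5.6; e = 1.6 − 5.6 = -4
N=3: Q̂ = -0.4 + 3·3 = 8.6; e = 12.6 − 8.6 = 4
N=4: Q̂ = -0.4 + 3·4 = 11.6; e = 15.6 − 11.6 = 4
N=6: Q̂ = -0.4 + 3·6 = 17.6; e = 13.6 − 17.6 = -4
N=11: Q̂ = -0.4 + 3·11 = 32.6; e = 31.6 − 32.6 = -1
N=12: Q̂ = -0.4 + 3·12 = 35.6; e = 33.6 − 35.6 = -2
N=13: Q̂ = -0.4 + 3·13 = 38.6; e = 41.6 − 38.6 = 3
SSE = 16 + 16 + 16 + 16 + 1 + 4 + 9 = 78
s = √(78/5) = 3.94968
e/s = -1 / 3.94968 = -0.2532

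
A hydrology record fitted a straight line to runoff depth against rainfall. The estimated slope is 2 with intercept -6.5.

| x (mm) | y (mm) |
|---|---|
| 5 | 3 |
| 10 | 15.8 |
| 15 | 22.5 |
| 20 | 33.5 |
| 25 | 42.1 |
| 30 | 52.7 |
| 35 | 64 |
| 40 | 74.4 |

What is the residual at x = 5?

e = -0.5

ŷ = -6.5 + 2·5 = 3.5
e = 3 − 3.5 = -0.5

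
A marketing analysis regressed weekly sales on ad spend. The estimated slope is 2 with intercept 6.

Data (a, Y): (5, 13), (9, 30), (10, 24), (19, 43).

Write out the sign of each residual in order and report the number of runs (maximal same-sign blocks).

a=5: ŷ = 6 + 2·5 = 16; e = 13 − 16 = -3
a=9: ŷ = 6 + 2·9 = 24; e = 30 − 24 = 6
a=10: ŷ = 6 + 2·10 = 26; e = 24 − 26 = -2
a=19: ŷ = 6 + 2·19 = 44; e = 43 − 44 = -1
Signs: − + − −
Runs: −×1, +×1, −×2 → 3

3 runs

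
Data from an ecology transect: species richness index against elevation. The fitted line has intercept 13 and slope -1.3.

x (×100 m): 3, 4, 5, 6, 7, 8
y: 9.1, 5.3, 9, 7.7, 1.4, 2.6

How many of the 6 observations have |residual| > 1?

x=3: ŷ = 13 − 1.3·3 = 9.1; r = 9.1 − 9.1 = 0
x=4: ŷ = 13 − 1.3·4 = 7.8; r = 5.3 − 7.8 = -2.5
x=5: ŷ = 13 − 1.3·5 = 6.5; r = 9 − 6.5 = 2.5
x=6: ŷ = 13 − 1.3·6 = 5.2; r = 7.7 − 5.2 = 2.5
x=7: ŷ = 13 − 1.3·7 = 3.9; r = 1.4 − 3.9 = -2.5
x=8: ŷ = 13 − 1.3·8 = 2.6; r = 2.6 − 2.6 = 0
|r| > 1: x=4 (|r|=2.5), x=5 (|r|=2.5), x=6 (|r|=2.5), x=7 (|r|=2.5) → 4

4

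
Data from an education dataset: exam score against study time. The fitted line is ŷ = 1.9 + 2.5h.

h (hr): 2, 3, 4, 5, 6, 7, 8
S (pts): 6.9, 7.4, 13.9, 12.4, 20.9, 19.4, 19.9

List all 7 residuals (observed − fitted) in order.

0, -2, 2, -2, 4, 0, -2

h=2: ŷ = 1.9 + 2.5·2 = 6.9; e = 6.9 − 6.9 = 0
h=3: ŷ = 1.9 + 2.5·3 = 9.4; e = 7.4 − 9.4 = -2
h=4: ŷ = 1.9 + 2.5·4 = 11.9; e = 13.9 − 11.9 = 2
h=5: ŷ = 1.9 + 2.5·5 = 14.4; e = 12.4 − 14.4 = -2
h=6: ŷ = 1.9 + 2.5·6 = 16.9; e = 20.9 − 16.9 = 4
h=7: ŷ = 1.9 + 2.5·7 = 19.4; e = 19.4 − 19.4 = 0
h=8: ŷ = 1.9 + 2.5·8 = 21.9; e = 19.9 − 21.9 = -2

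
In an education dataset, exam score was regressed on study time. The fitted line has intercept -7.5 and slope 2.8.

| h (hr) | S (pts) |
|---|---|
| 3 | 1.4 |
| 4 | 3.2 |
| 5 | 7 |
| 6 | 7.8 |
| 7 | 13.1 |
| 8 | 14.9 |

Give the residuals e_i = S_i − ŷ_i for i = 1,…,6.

0.5, -0.5, 0.5, -1.5, 1, 0

h=3: ŷ = -7.5 + 2.8·3 = 0.9; e = 1.4 − 0.9 = 0.5
h=4: ŷ = -7.5 + 2.8·4 = 3.7; e = 3.2 − 3.7 = -0.5
h=5: ŷ = -7.5 + 2.8·5 = 6.5; e = 7 − 6.5 = 0.5
h=6: ŷ = -7.5 + 2.8·6 = 9.3; e = 7.8 − 9.3 = -1.5
h=7: ŷ = -7.5 + 2.8·7 = 12.1; e = 13.1 − 12.1 = 1
h=8: ŷ = -7.5 + 2.8·8 = 14.9; e = 14.9 − 14.9 = 0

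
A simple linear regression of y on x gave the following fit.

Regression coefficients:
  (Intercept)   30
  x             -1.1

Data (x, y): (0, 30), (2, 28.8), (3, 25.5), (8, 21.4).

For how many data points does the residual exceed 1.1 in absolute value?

x=0: ŷ = 30 − 1.1·0 = 30; r = 30 − 30 = 0
x=2: ŷ = 30 − 1.1·2 = 27.8; r = 28.8 − 27.8 = 1
x=3: ŷ = 30 − 1.1·3 = 26.7; r = 25.5 − 26.7 = -1.2
x=8: ŷ = 30 − 1.1·8 = 21.2; r = 21.4 − 21.2 = 0.2
|r| > 1.1: x=3 (|r|=1.2) → 1

1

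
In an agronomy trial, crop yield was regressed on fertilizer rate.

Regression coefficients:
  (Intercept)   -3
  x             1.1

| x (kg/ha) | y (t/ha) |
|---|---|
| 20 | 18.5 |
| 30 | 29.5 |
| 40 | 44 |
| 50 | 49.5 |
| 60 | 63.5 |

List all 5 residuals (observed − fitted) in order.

x=20: ŷ = -3 + 1.1·20 = 19; e = 18.5 − 19 = -0.5
x=30: ŷ = -3 + 1.1·30 = 30; e = 29.5 − 30 = -0.5
x=40: ŷ = -3 + 1.1·40 = 41; e = 44 − 41 = 3
x=50: ŷ = -3 + 1.1·50 = 52; e = 49.5 − 52 = -2.5
x=60: ŷ = -3 + 1.1·60 = 63; e = 63.5 − 63 = 0.5

-0.5, -0.5, 3, -2.5, 0.5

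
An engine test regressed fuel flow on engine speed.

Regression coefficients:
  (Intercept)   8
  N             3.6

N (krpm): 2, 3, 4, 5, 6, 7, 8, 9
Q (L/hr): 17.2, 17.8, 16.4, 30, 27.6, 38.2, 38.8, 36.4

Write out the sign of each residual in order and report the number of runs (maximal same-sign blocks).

N=2: Q̂ = 8 + 3.6·2 = 15.2; e = 17.2 − 15.2 = 2
N=3: Q̂ = 8 + 3.6·3 = 18.8; e = 17.8 − 18.8 = -1
N=4: Q̂ = 8 + 3.6·4 = 22.4; e = 16.4 − 22.4 = -6
N=5: Q̂ = 8 + 3.6·5 = 26; e = 30 − 26 = 4
N=6: Q̂ = 8 + 3.6·6 = 29.6; e = 27.6 − 29.6 = -2
N=7: Q̂ = 8 + 3.6·7 = 33.2; e = 38.2 − 33.2 = 5
N=8: Q̂ = 8 + 3.6·8 = 36.8; e = 38.8 − 36.8 = 2
N=9: Q̂ = 8 + 3.6·9 = 40.4; e = 36.4 − 40.4 = -4
Signs: + − − + − + + −
Runs: +×1, −×2, +×1, −×1, +×2, −×1 → 6

6 runs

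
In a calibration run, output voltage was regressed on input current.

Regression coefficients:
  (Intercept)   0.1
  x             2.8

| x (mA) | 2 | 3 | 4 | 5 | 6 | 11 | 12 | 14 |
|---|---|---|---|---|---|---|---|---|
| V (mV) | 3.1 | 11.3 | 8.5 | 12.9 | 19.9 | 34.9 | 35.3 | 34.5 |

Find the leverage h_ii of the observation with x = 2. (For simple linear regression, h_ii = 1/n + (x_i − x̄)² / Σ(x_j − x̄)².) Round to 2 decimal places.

x̄ = (2 + 3 + 4 + 5 + 6 + 11 + 12 + 14)/8 = 7.125
Σ(x − x̄)² = 26.2656 + 17.0156 + 9.76562 + 4.51562 + 1.26562 + 15.0156 + 23.7656 + 47.2656 = 144.875
h = 1/8 + (-5.125)²/144.875 = 0.125 + 0.181299 = 0.31

h = 0.31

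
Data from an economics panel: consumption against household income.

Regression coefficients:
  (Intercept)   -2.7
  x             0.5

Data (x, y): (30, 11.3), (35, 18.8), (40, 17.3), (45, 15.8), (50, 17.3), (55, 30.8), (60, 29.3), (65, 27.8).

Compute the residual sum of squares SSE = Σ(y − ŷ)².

SSE = 102

x=30: ŷ = -2.7 + 0.5·30 = 12.3; r = 11.3 − 12.3 = -1
x=35: ŷ = -2.7 + 0.5·35 = 14.8; r = 18.8 − 14.8 = 4
x=40: ŷ = -2.7 + 0.5·40 = 17.3; r = 17.3 − 17.3 = 0
x=45: ŷ = -2.7 + 0.5·45 = 19.8; r = 15.8 − 19.8 = -4
x=50: ŷ = -2.7 + 0.5·50 = 22.3; r = 17.3 − 22.3 = -5
x=55: ŷ = -2.7 + 0.5·55 = 24.8; r = 30.8 − 24.8 = 6
x=60: ŷ = -2.7 + 0.5·60 = 27.3; r = 29.3 − 27.3 = 2
x=65: ŷ = -2.7 + 0.5·65 = 29.8; r = 27.8 − 29.8 = -2
SSE = 1 + 16 + 0 + 16 + 25 + 36 + 4 + 4 = 102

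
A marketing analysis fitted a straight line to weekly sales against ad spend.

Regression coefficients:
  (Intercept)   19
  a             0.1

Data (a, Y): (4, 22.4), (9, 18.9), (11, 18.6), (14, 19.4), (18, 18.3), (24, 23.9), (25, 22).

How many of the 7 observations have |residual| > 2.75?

1

a=4: Ŷ = 19 + 0.1·4 = 19.4; e = 22.4 − 19.4 = 3
a=9: Ŷ = 19 + 0.1·9 = 19.9; e = 18.9 − 19.9 = -1
a=11: Ŷ = 19 + 0.1·11 = 20.1; e = 18.6 − 20.1 = -1.5
a=14: Ŷ = 19 + 0.1·14 = 20.4; e = 19.4 − 20.4 = -1
a=18: Ŷ = 19 + 0.1·18 = 20.8; e = 18.3 − 20.8 = -2.5
a=24: Ŷ = 19 + 0.1·24 = 21.4; e = 23.9 − 21.4 = 2.5
a=25: Ŷ = 19 + 0.1·25 = 21.5; e = 22 − 21.5 = 0.5
|e| > 2.75: a=4 (|e|=3) → 1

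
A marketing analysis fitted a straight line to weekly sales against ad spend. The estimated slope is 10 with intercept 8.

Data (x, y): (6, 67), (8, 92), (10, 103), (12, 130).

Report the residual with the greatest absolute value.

e = -5

x=6: ŷ = 8 + 10·6 = 68; e = 67 − 68 = -1
x=8: ŷ = 8 + 10·8 = 88; e = 92 − 88 = 4
x=10: ŷ = 8 + 10·10 = 108; e = 103 − 108 = -5
x=12: ŷ = 8 + 10·12 = 128; e = 130 − 128 = 2
Largest |e| is 5 at x = 10, residual -5.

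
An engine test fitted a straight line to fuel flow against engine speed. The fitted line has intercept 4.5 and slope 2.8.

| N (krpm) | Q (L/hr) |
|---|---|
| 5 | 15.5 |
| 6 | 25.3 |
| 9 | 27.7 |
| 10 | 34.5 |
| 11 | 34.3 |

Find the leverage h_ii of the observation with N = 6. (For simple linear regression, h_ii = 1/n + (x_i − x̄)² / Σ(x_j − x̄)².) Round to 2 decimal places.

h = 0.38

N̄ = (5 + 6 + 9 + 10 + 11)/5 = 8.2
Σ(N − N̄)² = 10.24 + 4.84 + 0.64 + 3.24 + 7.84 = 26.8
h = 1/5 + (-2.2)²/26.8 = 0.2 + 0.180597 = 0.38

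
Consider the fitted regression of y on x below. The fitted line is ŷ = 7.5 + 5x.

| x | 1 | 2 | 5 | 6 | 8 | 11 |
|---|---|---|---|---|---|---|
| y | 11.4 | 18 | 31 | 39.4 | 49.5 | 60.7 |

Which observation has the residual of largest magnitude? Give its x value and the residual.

x=1: ŷ = 7.5 + 5·1 = 12.5; r = 11.4 − 12.5 = -1.1
x=2: ŷ = 7.5 + 5·2 = 17.5; r = 18 − 17.5 = 0.5
x=5: ŷ = 7.5 + 5·5 = 32.5; r = 31 − 32.5 = -1.5
x=6: ŷ = 7.5 + 5·6 = 37.5; r = 39.4 − 37.5 = 1.9
x=8: ŷ = 7.5 + 5·8 = 47.5; r = 49.5 − 47.5 = 2
x=11: ŷ = 7.5 + 5·11 = 62.5; r = 60.7 − 62.5 = -1.8
Largest |r| is 2 at x = 8, residual 2.

x = 8, r = 2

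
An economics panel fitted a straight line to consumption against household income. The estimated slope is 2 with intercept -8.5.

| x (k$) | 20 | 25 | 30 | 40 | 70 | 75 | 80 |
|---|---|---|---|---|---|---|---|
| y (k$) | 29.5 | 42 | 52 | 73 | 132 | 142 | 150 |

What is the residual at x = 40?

ŷ = -8.5 + 2·40 = 71.5
e = 73 − 71.5 = 1.5

e = 1.5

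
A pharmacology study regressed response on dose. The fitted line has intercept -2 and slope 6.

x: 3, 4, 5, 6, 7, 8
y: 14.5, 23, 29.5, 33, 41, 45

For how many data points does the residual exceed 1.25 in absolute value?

2

x=3: ŷ = -2 + 6·3 = 16; r = 14.5 − 16 = -1.5
x=4: ŷ = -2 + 6·4 = 22; r = 23 − 22 = 1
x=5: ŷ = -2 + 6·5 = 28; r = 29.5 − 28 = 1.5
x=6: ŷ = -2 + 6·6 = 34; r = 33 − 34 = -1
x=7: ŷ = -2 + 6·7 = 40; r = 41 − 40 = 1
x=8: ŷ = -2 + 6·8 = 46; r = 45 − 46 = -1
|r| > 1.25: x=3 (|r|=1.5), x=5 (|r|=1.5) → 2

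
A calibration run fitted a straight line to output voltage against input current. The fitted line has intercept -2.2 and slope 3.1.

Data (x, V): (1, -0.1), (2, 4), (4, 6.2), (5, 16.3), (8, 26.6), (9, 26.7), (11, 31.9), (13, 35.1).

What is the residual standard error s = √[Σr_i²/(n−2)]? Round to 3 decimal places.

s = 2.944

x=1: V̂ = -2.2 + 3.1·1 = 0.9; r = -0.1 − 0.9 = -1
x=2: V̂ = -2.2 + 3.1·2 = 4; r = 4 − 4 = 0
x=4: V̂ = -2.2 + 3.1·4 = 10.2; r = 6.2 − 10.2 = -4
x=5: V̂ = -2.2 + 3.1·5 = 13.3; r = 16.3 − 13.3 = 3
x=8: V̂ = -2.2 + 3.1·8 = 22.6; r = 26.6 − 22.6 = 4
x=9: V̂ = -2.2 + 3.1·9 = 25.7; r = 26.7 − 25.7 = 1
x=11: V̂ = -2.2 + 3.1·11 = 31.9; r = 31.9 − 31.9 = 0
x=13: V̂ = -2.2 + 3.1·13 = 38.1; r = 35.1 − 38.1 = -3
SSE = 1 + 0 + 16 + 9 + 16 + 1 + 0 + 9 = 52
s = √(52/6) = √8.66667 ≈ 2.944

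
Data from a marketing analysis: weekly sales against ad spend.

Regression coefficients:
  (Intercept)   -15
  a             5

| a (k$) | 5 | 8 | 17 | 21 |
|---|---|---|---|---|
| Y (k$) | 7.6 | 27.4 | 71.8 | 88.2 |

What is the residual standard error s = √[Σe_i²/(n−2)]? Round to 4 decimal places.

s = 3.0000

a=5: Ŷ = -15 + 5·5 = 10; e = 7.6 − 10 = -2.4
a=8: Ŷ = -15 + 5·8 = 25; e = 27.4 − 25 = 2.4
a=17: Ŷ = -15 + 5·17 = 70; e = 71.8 − 70 = 1.8
a=21: Ŷ = -15 + 5·21 = 90; e = 88.2 − 90 = -1.8
SSE = 5.76 + 5.76 + 3.24 + 3.24 = 18
s = √(18/2) = √9 ≈ 3.0000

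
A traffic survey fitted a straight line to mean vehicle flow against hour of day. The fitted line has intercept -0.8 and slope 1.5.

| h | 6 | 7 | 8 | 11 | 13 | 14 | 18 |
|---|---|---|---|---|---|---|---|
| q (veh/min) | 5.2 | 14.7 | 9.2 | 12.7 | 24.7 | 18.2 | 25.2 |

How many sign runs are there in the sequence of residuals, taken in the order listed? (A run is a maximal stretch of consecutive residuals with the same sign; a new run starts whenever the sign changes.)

h=6: q̂ = -0.8 + 1.5·6 = 8.2; e = 5.2 − 8.2 = -3
h=7: q̂ = -0.8 + 1.5·7 = 9.7; e = 14.7 − 9.7 = 5
h=8: q̂ = -0.8 + 1.5·8 = 11.2; e = 9.2 − 11.2 = -2
h=11: q̂ = -0.8 + 1.5·11 = 15.7; e = 12.7 − 15.7 = -3
h=13: q̂ = -0.8 + 1.5·13 = 18.7; e = 24.7 − 18.7 = 6
h=14: q̂ = -0.8 + 1.5·14 = 20.2; e = 18.2 − 20.2 = -2
h=18: q̂ = -0.8 + 1.5·18 = 26.2; e = 25.2 − 26.2 = -1
Signs: − + − − + − −
Runs: −×1, +×1, −×2, +×1, −×2 → 5

5 runs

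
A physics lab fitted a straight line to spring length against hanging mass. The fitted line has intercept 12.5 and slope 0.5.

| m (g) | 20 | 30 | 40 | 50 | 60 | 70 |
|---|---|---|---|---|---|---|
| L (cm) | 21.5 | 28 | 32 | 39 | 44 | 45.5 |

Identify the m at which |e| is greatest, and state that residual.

m=20: L̂ = 12.5 + 0.5·20 = 22.5; e = 21.5 − 22.5 = -1
m=30: L̂ = 12.5 + 0.5·30 = 27.5; e = 28 − 27.5 = 0.5
m=40: L̂ = 12.5 + 0.5·40 = 32.5; e = 32 − 32.5 = -0.5
m=50: L̂ = 12.5 + 0.5·50 = 37.5; e = 39 − 37.5 = 1.5
m=60: L̂ = 12.5 + 0.5·60 = 42.5; e = 44 − 42.5 = 1.5
m=70: L̂ = 12.5 + 0.5·70 = 47.5; e = 45.5 − 47.5 = -2
Largest |e| is 2 at m = 70, residual -2.

m = 70, e = -2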